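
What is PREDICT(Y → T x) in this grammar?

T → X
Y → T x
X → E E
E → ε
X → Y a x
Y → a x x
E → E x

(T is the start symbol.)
PREDICT(Y → T x) = (FIRST(RHS) \ {ε}) ∪ (FOLLOW(Y) if ε ∈ FIRST(RHS), i.e. RHS ⇒* ε)
FIRST(T) = { 'a', 'x', ε }
FIRST(T x) = { 'a', 'x' }
ε ∉ FIRST(T x), so FOLLOW(Y) is not added.
PREDICT(Y → T x) = { 'a', 'x' }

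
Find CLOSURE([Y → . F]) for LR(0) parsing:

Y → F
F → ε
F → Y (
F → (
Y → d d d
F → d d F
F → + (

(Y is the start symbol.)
Start with: [Y → . F]
  [Y → . F] has the dot before F: add [F → .], [F → . Y (], [F → . (], [F → . d d F], [F → . + (]
  [F → . Y (] has the dot before Y: add [Y → . d d d]
No further items can be added.

CLOSURE = { [F → . (], [F → . + (], [F → . Y (], [F → . d d F], [F → .], [Y → . F], [Y → . d d d] }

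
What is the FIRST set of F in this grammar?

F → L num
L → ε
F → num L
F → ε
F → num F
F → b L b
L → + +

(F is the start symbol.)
To compute FIRST(F), examine every production with F on the left-hand side, reading each right-hand side left to right until a non-nullable symbol is reached.

FIRST sets of the other non-terminals involved (by the same procedure, iterated to a fixed point):
  FIRST(L) = { '+', ε }

From F → L num:
  - L is a non-terminal: add FIRST(L) \ {ε} = { '+' }
    L is nullable, so continue to the next symbol
  - num is a terminal: add 'num' and stop
From F → num L:
  - num is a terminal: add 'num' and stop
From F → ε:
  - ε-production, so ε ∈ FIRST(F)
From F → num F:
  - num is a terminal: add 'num' and stop
From F → b L b:
  - b is a terminal: add 'b' and stop

Collecting: FIRST(F) = { '+', 'b', 'num', ε }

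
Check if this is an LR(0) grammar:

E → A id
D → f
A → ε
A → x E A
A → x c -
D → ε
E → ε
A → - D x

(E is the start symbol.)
No. Shift-reduce conflict between [A → .] and [A → . - D x]

A grammar is LR(0) if no state in the canonical LR(0) collection has:
  - both a shift item (dot before a terminal) and a complete item (shift-reduce conflict), or
  - two or more complete items (reduce-reduce conflict; the accept item [E' → E .] counts as a complete item here).

Augment with E' → E and build the canonical LR(0) collection (I0 = CLOSURE({[E' → . E]}), then GOTO on every symbol after a dot until no new states appear). It has 13 states:
  I0: { [A → . - D x], [A → . x E A], [A → . x c -], [A → .], [E → . A id], [E → .], [E' → . E] }  — shift, 2 reduces
  I1: { [A → - . D x], [D → . f], [D → .] }  — shift, reduce
  I2: { [E → A . id] }  — shift
  I3: { [E' → E .] }  — accept
  I4: { [A → . - D x], [A → . x E A], [A → . x c -], [A → .], [A → x . E A], [A → x . c -], [E → . A id], [E → .] }  — shift, 2 reduces
  I5: { [A → . - D x], [A → . x E A], [A → . x c -], [A → .], [A → x E . A] }  — shift, reduce
  I6: { [A → x c . -] }  — shift
  I7: { [A → x c - .] }  — reduce
  I8: { [A → x E A .] }  — reduce
  I9: { [E → A id .] }  — reduce
  I10: { [A → - D . x] }  — shift
  I11: { [D → f .] }  — reduce
  I12: { [A → - D x .] }  — reduce

Conflict in state I0:
  Shift-reduce conflict between [A → .] and [A → . - D x]
So the grammar is NOT LR(0).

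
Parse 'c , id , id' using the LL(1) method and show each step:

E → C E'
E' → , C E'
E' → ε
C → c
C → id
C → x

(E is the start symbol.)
Stack is shown with the top on the left.

Stack     Input          Action
-------------------------------
E $       c , id , id $  output E → C E'
C E' $    c , id , id $  output C → c
c E' $    c , id , id $  match 'c'
E' $      , id , id $    output E' → , C E'
, C E' $  , id , id $    match ','
C E' $    id , id $      output C → id
id E' $   id , id $      match 'id'
E' $      , id $         output E' → , C E'
, C E' $  , id $         match ','
C E' $    id $           output C → id
id E' $   id $           match 'id'
E' $      $              output E' → ε
$         $              accept

The string is accepted.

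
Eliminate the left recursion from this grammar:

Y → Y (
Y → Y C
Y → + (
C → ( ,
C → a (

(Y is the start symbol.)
Y → + ( Y'
Y' → ( Y'
Y' → C Y'
Y' → ε
C → ( ,
C → a (

Y is directly left-recursive. The standard transformation for
  A → A α₁ | ... | A α_m | β₁ | ... | β_n
is
  A  → β₁ A' | ... | β_n A'
  A' → α₁ A' | ... | α_m A' | ε

Y → + ( becomes Y → + ( Y'
Y → Y ( becomes Y' → ( Y'
Y → Y C becomes Y' → C Y'
Add Y' → ε

Productions for other non-terminals are unchanged:
  C → ( ,
  C → a (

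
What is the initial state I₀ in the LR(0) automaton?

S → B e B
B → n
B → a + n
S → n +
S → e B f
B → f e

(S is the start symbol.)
{ [B → . a + n], [B → . f e], [B → . n], [S → . B e B], [S → . e B f], [S → . n +], [S' → . S] }

First, augment the grammar with S' → S
I₀ = CLOSURE({ [S' → . S] }):
  [S' → . S] has the dot before S: add [S → . B e B], [S → . n +], [S → . e B f]
  [S → . B e B] has the dot before B: add [B → . n], [B → . a + n], [B → . f e]
No further items can be added.

I₀ = { [B → . a + n], [B → . f e], [B → . n], [S → . B e B], [S → . e B f], [S → . n +], [S' → . S] }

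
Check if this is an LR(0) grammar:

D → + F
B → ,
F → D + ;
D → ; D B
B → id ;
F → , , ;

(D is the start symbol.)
Yes, the grammar is LR(0)

Augment with D' → D and build the canonical LR(0) collection (I0 = CLOSURE({[D' → . D]}), then GOTO on every symbol after a dot until no new states appear). It has 16 states:
  I0: { [D → . + F], [D → . ; D B], [D' → . D] }  — shift
  I1: { [D → + . F], [D → . + F], [D → . ; D B], [F → . , , ;], [F → . D + ;] }  — shift
  I2: { [D → . + F], [D → . ; D B], [D → ; . D B] }  — shift
  I3: { [D' → D .] }  — accept
  I4: { [B → . ,], [B → . id ;], [D → ; D . B] }  — shift
  I5: { [B → , .] }  — reduce
  I6: { [D → ; D B .] }  — reduce
  I7: { [B → id . ;] }  — shift
  I8: { [B → id ; .] }  — reduce
  I9: { [F → , . , ;] }  — shift
  I10: { [F → D . + ;] }  — shift
  I11: { [D → + F .] }  — reduce
  I12: { [F → D + . ;] }  — shift
  I13: { [F → D + ; .] }  — reduce
  I14: { [F → , , . ;] }  — shift
  I15: { [F → , , ; .] }  — reduce

Every state is either a pure shift/goto state or contains exactly one complete item and nothing to shift — no conflicts. The grammar is LR(0).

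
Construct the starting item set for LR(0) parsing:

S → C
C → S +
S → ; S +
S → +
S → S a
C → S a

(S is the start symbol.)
{ [C → . S +], [C → . S a], [S → . +], [S → . ; S +], [S → . C], [S → . S a], [S' → . S] }

First, augment the grammar with S' → S
I₀ = CLOSURE({ [S' → . S] }):
  [S' → . S] has the dot before S: add [S → . C], [S → . ; S +], [S → . +], [S → . S a]
  [S → . C] has the dot before C: add [C → . S +], [C → . S a]
No further items can be added.

I₀ = { [C → . S +], [C → . S a], [S → . +], [S → . ; S +], [S → . C], [S → . S a], [S' → . S] }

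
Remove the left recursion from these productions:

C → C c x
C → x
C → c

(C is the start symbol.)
C is directly left-recursive. The standard transformation for
  A → A α₁ | ... | A α_m | β₁ | ... | β_n
is
  A  → β₁ A' | ... | β_n A'
  A' → α₁ A' | ... | α_m A' | ε

C → x becomes C → x C'
C → c becomes C → c C'
C → C c x becomes C' → c x C'
Add C' → ε

Resulting grammar:
C → x C'
C → c C'
C' → c x C'
C' → ε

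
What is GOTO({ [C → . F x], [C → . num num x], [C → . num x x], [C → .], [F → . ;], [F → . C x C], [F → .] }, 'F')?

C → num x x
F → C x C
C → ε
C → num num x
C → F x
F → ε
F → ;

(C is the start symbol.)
GOTO(I, 'F') = CLOSURE({ [A → αX.β] : [A → α.Xβ] ∈ I, X = 'F' })

Items with dot before 'F', with the dot advanced:
  [C → . F x] → [C → F . x]
Closure adds nothing (no advanced item has the dot before a non-terminal).

GOTO = { [C → F . x] }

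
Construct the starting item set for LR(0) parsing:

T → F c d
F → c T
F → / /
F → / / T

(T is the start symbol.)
First, augment the grammar with T' → T
I₀ = CLOSURE({ [T' → . T] }):
  [T' → . T] has the dot before T: add [T → . F c d]
  [T → . F c d] has the dot before F: add [F → . c T], [F → . / /], [F → . / / T]
No further items can be added.

I₀ = { [F → . / / T], [F → . / /], [F → . c T], [T → . F c d], [T' → . T] }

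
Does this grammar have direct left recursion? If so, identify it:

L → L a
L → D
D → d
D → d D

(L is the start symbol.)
Direct left recursion occurs when N → N α for some non-terminal N (the right-hand side begins with the left-hand side itself).

L → L a: LEFT RECURSIVE (starts with L)
L → D: starts with D
D → d: starts with d
D → d D: starts with d

The grammar has direct left recursion on: L.

Answer: Yes, L is left-recursive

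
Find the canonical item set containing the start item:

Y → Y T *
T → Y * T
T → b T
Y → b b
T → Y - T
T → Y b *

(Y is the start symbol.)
{ [Y → . Y T *], [Y → . b b], [Y' → . Y] }

First, augment the grammar with Y' → Y
I₀ = CLOSURE({ [Y' → . Y] }):
  [Y' → . Y] has the dot before Y: add [Y → . Y T *], [Y → . b b]
No further items can be added.

I₀ = { [Y → . Y T *], [Y → . b b], [Y' → . Y] }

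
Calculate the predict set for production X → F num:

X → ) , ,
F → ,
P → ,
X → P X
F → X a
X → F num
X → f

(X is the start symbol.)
PREDICT(X → F num) = (FIRST(RHS) \ {ε}) ∪ (FOLLOW(X) if ε ∈ FIRST(RHS), i.e. RHS ⇒* ε)
FIRST(F) = { ')', ',', 'f' }
FIRST(F num) = { ')', ',', 'f' }
ε ∉ FIRST(F num), so FOLLOW(X) is not added.
PREDICT(X → F num) = { ')', ',', 'f' }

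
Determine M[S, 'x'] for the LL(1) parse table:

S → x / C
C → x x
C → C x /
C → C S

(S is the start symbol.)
To find M[S, 'x'], we find productions for S where 'x' is in the predict set (PREDICT(N → α) = (FIRST(α) \ {ε}) ∪ (FOLLOW(N) if α ⇒* ε)).

S → x / C: PREDICT = { 'x' }
  'x' is in predict set, so this production goes in M[S, 'x']

M[S, 'x'] = S → x / C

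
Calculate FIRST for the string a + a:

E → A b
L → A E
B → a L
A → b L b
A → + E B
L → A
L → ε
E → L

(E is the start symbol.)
{ 'a' }

To compute FIRST(a + a), process the symbols left to right:
Symbol a is a terminal. Add 'a' and stop.
FIRST(a + a) = { 'a' }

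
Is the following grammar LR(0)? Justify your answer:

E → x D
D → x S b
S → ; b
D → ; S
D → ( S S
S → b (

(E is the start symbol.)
Augment with E' → E and build the canonical LR(0) collection (I0 = CLOSURE({[E' → . E]}), then GOTO on every symbol after a dot until no new states appear). It has 16 states:
  I0: { [E → . x D], [E' → . E] }  — shift
  I1: { [E' → E .] }  — accept
  I2: { [D → . ( S S], [D → . ; S], [D → . x S b], [E → x . D] }  — shift
  I3: { [D → ( . S S], [S → . ; b], [S → . b (] }  — shift
  I4: { [D → ; . S], [S → . ; b], [S → . b (] }  — shift
  I5: { [E → x D .] }  — reduce
  I6: { [D → x . S b], [S → . ; b], [S → . b (] }  — shift
  I7: { [S → ; . b] }  — shift
  I8: { [D → x S . b] }  — shift
  I9: { [S → b . (] }  — shift
  I10: { [S → b ( .] }  — reduce
  I11: { [D → x S b .] }  — reduce
  I12: { [S → ; b .] }  — reduce
  I13: { [D → ; S .] }  — reduce
  I14: { [D → ( S . S], [S → . ; b], [S → . b (] }  — shift
  I15: { [D → ( S S .] }  — reduce

Every state is either a pure shift/goto state or contains exactly one complete item and nothing to shift — no conflicts. The grammar is LR(0).

Answer: Yes, the grammar is LR(0)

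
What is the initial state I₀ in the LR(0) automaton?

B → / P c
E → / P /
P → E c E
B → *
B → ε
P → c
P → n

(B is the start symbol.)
{ [B → . *], [B → . / P c], [B → .], [B' → . B] }

First, augment the grammar with B' → B
I₀ = CLOSURE({ [B' → . B] }):
  [B' → . B] has the dot before B: add [B → . / P c], [B → . *], [B → .]
No further items can be added.

I₀ = { [B → . *], [B → . / P c], [B → .], [B' → . B] }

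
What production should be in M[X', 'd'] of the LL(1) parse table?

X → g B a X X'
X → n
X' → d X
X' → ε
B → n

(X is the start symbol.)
X' → d X, X' → ε

To find M[X', 'd'], we find productions for X' where 'd' is in the predict set (PREDICT(N → α) = (FIRST(α) \ {ε}) ∪ (FOLLOW(N) if α ⇒* ε)).

Relevant sets:
  FOLLOW(X') = { $, 'd' }

X' → d X: PREDICT = { 'd' }
  'd' is in predict set, so this production goes in M[X', 'd']
X' → ε: PREDICT = { $, 'd' }
  'd' is in predict set, so this production goes in M[X', 'd']

M[X', 'd'] = X' → d X, X' → ε  (a multiply-defined cell — the grammar is not LL(1))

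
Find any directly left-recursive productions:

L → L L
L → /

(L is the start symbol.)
Yes, L is left-recursive

L → L L: LEFT RECURSIVE (starts with L)
L → /: starts with '/'

The grammar has direct left recursion on: L.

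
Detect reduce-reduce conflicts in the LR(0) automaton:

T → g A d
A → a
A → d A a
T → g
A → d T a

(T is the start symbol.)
A reduce-reduce conflict occurs when an LR(0) state has two complete items [A → α .] and [B → β .] — both call for a reduction, and with no lookahead the parser cannot choose between them.

Augment with T' → T and build the canonical LR(0) collection (I0 = CLOSURE({[T' → . T]}), then GOTO on every symbol after a dot until no new states appear). It has 11 states:
  I0: { [T → . g A d], [T → . g], [T' → . T] }  — shift
  I1: { [T' → T .] }  — accept
  I2: { [A → . a], [A → . d A a], [A → . d T a], [T → g . A d], [T → g .] }  — shift, reduce
  I3: { [T → g A . d] }  — shift
  I4: { [A → a .] }  — reduce
  I5: { [A → . a], [A → . d A a], [A → . d T a], [A → d . A a], [A → d . T a], [T → . g A d], [T → . g] }  — shift
  I6: { [A → d A . a] }  — shift
  I7: { [A → d T . a] }  — shift
  I8: { [A → d T a .] }  — reduce
  I9: { [A → d A a .] }  — reduce
  I10: { [T → g A d .] }  — reduce

No state contains more than one complete item.

Answer: No reduce-reduce conflicts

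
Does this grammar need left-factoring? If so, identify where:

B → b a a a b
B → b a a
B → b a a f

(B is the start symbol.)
Yes, B has productions with common prefix 'b a a'

Left-factoring is needed when two productions for the same non-terminal
share a common prefix on the right-hand side.

Productions for B:
  B → b a a a b
  B → b a a
  B → b a a f

Found common prefix 'b a a' in productions for B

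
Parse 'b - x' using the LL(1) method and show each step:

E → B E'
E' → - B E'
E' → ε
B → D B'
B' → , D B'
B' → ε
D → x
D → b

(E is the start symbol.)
LL(1) parsing maintains a stack (initially the start symbol over $) and the input. At each step: if the stack top is a terminal, match it against the current input token; if it is a non-terminal N, replace it with the RHS of M[N, lookahead] (the unique production whose predict set contains the lookahead).

Stack is shown with the top on the left.

Stack      Input    Action
--------------------------
E $        b - x $  output E → B E'
B E' $     b - x $  output B → D B'
D B' E' $  b - x $  output D → b
b B' E' $  b - x $  match 'b'
B' E' $    - x $    output B' → ε
E' $       - x $    output E' → - B E'
- B E' $   - x $    match '-'
B E' $     x $      output B → D B'
D B' E' $  x $      output D → x
x B' E' $  x $      match 'x'
B' E' $    $        output B' → ε
E' $       $        output E' → ε
$          $        accept

The string is accepted.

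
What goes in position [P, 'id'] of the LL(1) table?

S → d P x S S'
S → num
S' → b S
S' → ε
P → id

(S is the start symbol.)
P → id

To find M[P, 'id'], we find productions for P where 'id' is in the predict set (PREDICT(N → α) = (FIRST(α) \ {ε}) ∪ (FOLLOW(N) if α ⇒* ε)).

P → id: PREDICT = { 'id' }
  'id' is in predict set, so this production goes in M[P, 'id']

M[P, 'id'] = P → id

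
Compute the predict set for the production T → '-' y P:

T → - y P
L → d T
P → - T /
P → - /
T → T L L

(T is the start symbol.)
PREDICT(T → '-' y P) = (FIRST(RHS) \ {ε}) ∪ (FOLLOW(T) if ε ∈ FIRST(RHS), i.e. RHS ⇒* ε)
FIRST('-' y P) = { '-' }
ε ∉ FIRST('-' y P), so FOLLOW(T) is not added.
PREDICT(T → '-' y P) = { '-' }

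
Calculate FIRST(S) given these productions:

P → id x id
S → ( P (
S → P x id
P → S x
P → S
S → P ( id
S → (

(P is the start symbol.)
{ '(', 'id' }

To compute FIRST(S), examine every production with S on the left-hand side, reading each right-hand side left to right until a non-nullable symbol is reached.

FIRST sets of the other non-terminals involved (by the same procedure, iterated to a fixed point):
  FIRST(P) = { '(', 'id' }

From S → ( P (:
  - '(' is a terminal: add '(' and stop
From S → P x id:
  - P is a non-terminal: add FIRST(P) \ {ε} = { '(', 'id' }
    P is not nullable, so stop
From S → P ( id:
  - P is a non-terminal: add FIRST(P) \ {ε} = { '(', 'id' }
    P is not nullable, so stop
From S → (:
  - '(' is a terminal: add '(' and stop

Collecting: FIRST(S) = { '(', 'id' }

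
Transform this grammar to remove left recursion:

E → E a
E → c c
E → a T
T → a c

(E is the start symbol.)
E is directly left-recursive. The standard transformation for
  A → A α₁ | ... | A α_m | β₁ | ... | β_n
is
  A  → β₁ A' | ... | β_n A'
  A' → α₁ A' | ... | α_m A' | ε

E → c c becomes E → c c E'
E → a T becomes E → a T E'
E → E a becomes E' → a E'
Add E' → ε

Productions for other non-terminals are unchanged:
  T → a c

Resulting grammar:
E → c c E'
E → a T E'
E' → a E'
E' → ε
T → a c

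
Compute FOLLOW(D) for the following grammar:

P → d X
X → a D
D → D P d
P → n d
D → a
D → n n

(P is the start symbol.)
{ $, 'd', 'n' }

In X → a D: D is at the end, add FOLLOW(X)
In D → D P d: D is followed by P d, add FIRST(P d) \ {ε} = { 'd', 'n' }

The FOLLOW sets referred to above (computed the same way, to a fixed point):
  FOLLOW(X) = { $, 'd' }

Taking the union: FOLLOW(D) = { $, 'd', 'n' }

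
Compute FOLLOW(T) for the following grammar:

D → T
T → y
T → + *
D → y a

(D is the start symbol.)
{ $ }

To compute FOLLOW(T), find every occurrence of T on a right-hand side N → α T β: add FIRST(β) \ {ε}, and if β is empty or nullable also add FOLLOW(N). Iterate to a fixed point.

In D → T: T is at the end, add FOLLOW(D)

The FOLLOW sets referred to above (computed the same way, to a fixed point):
  FOLLOW(D) = { $ }

Taking the union: FOLLOW(T) = { $ }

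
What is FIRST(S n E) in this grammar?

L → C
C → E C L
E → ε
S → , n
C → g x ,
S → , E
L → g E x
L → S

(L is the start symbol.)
{ ',' }

FIRST sets of the non-terminals involved (from the grammar, by fixed-point iteration):
  FIRST(S) = { ',' }

To compute FIRST(S n E), process the symbols left to right:
Symbol S is a non-terminal. Add FIRST(S) \ {ε} = { ',' }
S is not nullable (ε ∉ FIRST(S)), so stop here.
FIRST(S n E) = { ',' }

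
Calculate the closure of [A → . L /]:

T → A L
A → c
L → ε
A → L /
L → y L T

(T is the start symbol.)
{ [A → . L /], [L → . y L T], [L → .] }

Start with: [A → . L /]
  [A → . L /] has the dot before L: add [L → .], [L → . y L T]
No further items can be added.

CLOSURE = { [A → . L /], [L → . y L T], [L → .] }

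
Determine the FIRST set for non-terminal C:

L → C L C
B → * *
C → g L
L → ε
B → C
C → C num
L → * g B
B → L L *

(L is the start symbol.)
{ 'g' }

From C → g L:
  - g is a terminal: add 'g' and stop
From C → C num:
  - C is the symbol being defined: contributes nothing new
    C is not nullable, so stop

Collecting: FIRST(C) = { 'g' }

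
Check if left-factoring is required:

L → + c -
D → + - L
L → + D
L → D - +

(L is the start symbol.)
Yes, L has productions with common prefix '+'

Left-factoring is needed when two productions for the same non-terminal
share a common prefix on the right-hand side.

Productions for L:
  L → + c -
  L → + D
  L → D - +

Found common prefix '+' in productions for L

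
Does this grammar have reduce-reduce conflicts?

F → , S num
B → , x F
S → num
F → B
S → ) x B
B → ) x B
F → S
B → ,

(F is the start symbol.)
Yes — I19: [B → ) x B .] vs [S → ) x B .]

A reduce-reduce conflict occurs when an LR(0) state has two complete items [A → α .] and [B → β .] — both call for a reduction, and with no lookahead the parser cannot choose between them.

Augment with F' → F and build the canonical LR(0) collection (I0 = CLOSURE({[F' → . F]}), then GOTO on every symbol after a dot until no new states appear). It has 20 states:
  I0: { [B → . ) x B], [B → . , x F], [B → . ,], [F → . , S num], [F → . B], [F → . S], [F' → . F], [S → . ) x B], [S → . num] }  — shift
  I1: { [B → ) . x B], [S → ) . x B] }  — shift
  I2: { [B → , . x F], [B → , .], [F → , . S num], [S → . ) x B], [S → . num] }  — shift, reduce
  I3: { [F → B .] }  — reduce
  I4: { [F' → F .] }  — accept
  I5: { [F → S .] }  — reduce
  I6: { [S → num .] }  — reduce
  I7: { [S → ) . x B] }  — shift
  I8: { [F → , S . num] }  — shift
  I9: { [B → , x . F], [B → . ) x B], [B → . , x F], [B → . ,], [F → . , S num], [F → . B], [F → . S], [S → . ) x B], [S → . num] }  — shift
  I10: { [B → , x F .] }  — reduce
  I11: { [F → , S num .] }  — reduce
  I12: { [B → . ) x B], [B → . , x F], [B → . ,], [S → ) x . B] }  — shift
  I13: { [B → ) . x B] }  — shift
  I14: { [B → , . x F], [B → , .] }  — shift, reduce
  I15: { [S → ) x B .] }  — reduce
  I16: { [B → ) x . B], [B → . ) x B], [B → . , x F], [B → . ,] }  — shift
  I17: { [B → ) x B .] }  — reduce
  I18: { [B → ) x . B], [B → . ) x B], [B → . , x F], [B → . ,], [S → ) x . B] }  — shift
  I19: { [B → ) x B .], [S → ) x B .] }  — 2 reduces

I19 contains complete items [B → ) x B .], [S → ) x B .] — reduce-reduce conflict.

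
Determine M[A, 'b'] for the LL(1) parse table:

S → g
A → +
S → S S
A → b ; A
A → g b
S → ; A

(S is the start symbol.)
To find M[A, 'b'], we find productions for A where 'b' is in the predict set (PREDICT(N → α) = (FIRST(α) \ {ε}) ∪ (FOLLOW(N) if α ⇒* ε)).

A → +: PREDICT = { '+' }
A → b ; A: PREDICT = { 'b' }
  'b' is in predict set, so this production goes in M[A, 'b']
A → g b: PREDICT = { 'g' }

M[A, 'b'] = A → b ; A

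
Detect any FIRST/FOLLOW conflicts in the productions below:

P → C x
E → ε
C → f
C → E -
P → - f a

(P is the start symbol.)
A FIRST/FOLLOW conflict occurs when a non-terminal N has a nullable alternative N → β (β ⇒* ε) and another alternative N → α with FIRST(α) ∩ FOLLOW(N) ≠ ∅: on such a lookahead the parser cannot decide between expanding α and letting N vanish via β.

Nullable non-terminals: E.
E has a nullable alternative but only one production, so nothing to check.

C, P have no nullable alternative, so no FIRST/FOLLOW check is needed there.

No FIRST/FOLLOW conflicts found.

Answer: No FIRST/FOLLOW conflicts.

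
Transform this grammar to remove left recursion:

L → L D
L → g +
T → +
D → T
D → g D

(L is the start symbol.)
L is directly left-recursive. The standard transformation for
  A → A α₁ | ... | A α_m | β₁ | ... | β_n
is
  A  → β₁ A' | ... | β_n A'
  A' → α₁ A' | ... | α_m A' | ε

L → g + becomes L → g + L'
L → L D becomes L' → D L'
Add L' → ε

Productions for other non-terminals are unchanged:
  T → +
  D → T
  D → g D

Resulting grammar:
L → g + L'
L' → D L'
L' → ε
T → +
D → T
D → g D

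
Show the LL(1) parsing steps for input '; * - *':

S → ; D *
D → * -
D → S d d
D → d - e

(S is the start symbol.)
Stack is shown with the top on the left.

Stack    Input      Action
--------------------------
S $      ; * - * $  output S → ; D *
; D * $  ; * - * $  match ';'
D * $    * - * $    output D → * -
* - * $  * - * $    match '*'
- * $    - * $      match '-'
* $      * $        match '*'
$        $          accept

The string is accepted.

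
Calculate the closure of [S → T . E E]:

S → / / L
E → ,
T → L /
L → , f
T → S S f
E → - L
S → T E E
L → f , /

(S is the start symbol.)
Start with: [S → T . E E]
  [S → T . E E] has the dot before E: add [E → . ,], [E → . - L]
No further items can be added.

CLOSURE = { [E → . ,], [E → . - L], [S → T . E E] }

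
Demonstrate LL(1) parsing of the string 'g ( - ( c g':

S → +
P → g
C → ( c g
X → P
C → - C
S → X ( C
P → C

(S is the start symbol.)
Stack is shown with the top on the left.

Stack    Input          Action
------------------------------
S $      g ( - ( c g $  output S → X ( C
X ( C $  g ( - ( c g $  output X → P
P ( C $  g ( - ( c g $  output P → g
g ( C $  g ( - ( c g $  match 'g'
( C $    ( - ( c g $    match '('
C $      - ( c g $      output C → - C
- C $    - ( c g $      match '-'
C $      ( c g $        output C → ( c g
( c g $  ( c g $        match '('
c g $    c g $          match 'c'
g $      g $            match 'g'
$        $              accept

The string is accepted.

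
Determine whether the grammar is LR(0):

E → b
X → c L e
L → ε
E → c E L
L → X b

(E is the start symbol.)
No. Shift-reduce conflict between [L → .] and [X → . c L e]

A grammar is LR(0) if no state in the canonical LR(0) collection has:
  - both a shift item (dot before a terminal) and a complete item (shift-reduce conflict), or
  - two or more complete items (reduce-reduce conflict; the accept item [E' → E .] counts as a complete item here).

Augment with E' → E and build the canonical LR(0) collection (I0 = CLOSURE({[E' → . E]}), then GOTO on every symbol after a dot until no new states appear). It has 11 states:
  I0: { [E → . b], [E → . c E L], [E' → . E] }  — shift
  I1: { [E' → E .] }  — accept
  I2: { [E → b .] }  — reduce
  I3: { [E → . b], [E → . c E L], [E → c . E L] }  — shift
  I4: { [E → c E . L], [L → . X b], [L → .], [X → . c L e] }  — shift, reduce
  I5: { [E → c E L .] }  — reduce
  I6: { [L → X . b] }  — shift
  I7: { [L → . X b], [L → .], [X → . c L e], [X → c . L e] }  — shift, reduce
  I8: { [X → c L . e] }  — shift
  I9: { [X → c L e .] }  — reduce
  I10: { [L → X b .] }  — reduce

Conflict in state I4:
  Shift-reduce conflict between [L → .] and [X → . c L e]
So the grammar is NOT LR(0).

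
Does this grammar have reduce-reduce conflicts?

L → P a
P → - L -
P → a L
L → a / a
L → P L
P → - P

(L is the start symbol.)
A reduce-reduce conflict occurs when an LR(0) state has two complete items [A → α .] and [B → β .] — both call for a reduction, and with no lookahead the parser cannot choose between them.

Augment with L' → L and build the canonical LR(0) collection (I0 = CLOSURE({[L' → . L]}), then GOTO on every symbol after a dot until no new states appear). It has 13 states:
  I0: { [L → . P L], [L → . P a], [L → . a / a], [L' → . L], [P → . - L -], [P → . - P], [P → . a L] }  — shift
  I1: { [L → . P L], [L → . P a], [L → . a / a], [P → - . L -], [P → - . P], [P → . - L -], [P → . - P], [P → . a L] }  — shift
  I2: { [L' → L .] }  — accept
  I3: { [L → . P L], [L → . P a], [L → . a / a], [L → P . L], [L → P . a], [P → . - L -], [P → . - P], [P → . a L] }  — shift
  I4: { [L → . P L], [L → . P a], [L → . a / a], [L → a . / a], [P → . - L -], [P → . - P], [P → . a L], [P → a . L] }  — shift
  I5: { [L → a / . a] }  — shift
  I6: { [P → a L .] }  — reduce
  I7: { [L → a / a .] }  — reduce
  I8: { [L → P L .] }  — reduce
  I9: { [L → . P L], [L → . P a], [L → . a / a], [L → P a .], [L → a . / a], [P → . - L -], [P → . - P], [P → . a L], [P → a . L] }  — shift, reduce
  I10: { [P → - L . -] }  — shift
  I11: { [L → . P L], [L → . P a], [L → . a / a], [L → P . L], [L → P . a], [P → - P .], [P → . - L -], [P → . - P], [P → . a L] }  — shift, reduce
  I12: { [P → - L - .] }  — reduce

No state contains more than one complete item.

Answer: No reduce-reduce conflicts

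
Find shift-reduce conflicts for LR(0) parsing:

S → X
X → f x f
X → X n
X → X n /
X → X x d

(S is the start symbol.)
Yes — I2: [S → X .] vs [X → X . n]; I6: [X → X n .] vs [X → X n . /]

Augment with S' → S and build the canonical LR(0) collection (I0 = CLOSURE({[S' → . S]}), then GOTO on every symbol after a dot until no new states appear). It has 10 states:
  I0: { [S → . X], [S' → . S], [X → . X n /], [X → . X n], [X → . X x d], [X → . f x f] }  — shift
  I1: { [S' → S .] }  — accept
  I2: { [S → X .], [X → X . n /], [X → X . n], [X → X . x d] }  — shift, reduce
  I3: { [X → f . x f] }  — shift
  I4: { [X → f x . f] }  — shift
  I5: { [X → f x f .] }  — reduce
  I6: { [X → X n . /], [X → X n .] }  — shift, reduce
  I7: { [X → X x . d] }  — shift
  I8: { [X → X x d .] }  — reduce
  I9: { [X → X n / .] }  — reduce

I2 contains reduce item [S → X .] and shift items [X → X . n], [X → X . n /], [X → X . x d] — shift-reduce conflict.
I6 contains reduce item [X → X n .] and shift item [X → X n . /] — shift-reduce conflict.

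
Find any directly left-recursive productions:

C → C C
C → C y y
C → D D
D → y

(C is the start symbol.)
Yes, C is left-recursive

C → C C: LEFT RECURSIVE (starts with C)
C → C y y: LEFT RECURSIVE (starts with C)
C → D D: starts with D
D → y: starts with y

The grammar has direct left recursion on: C.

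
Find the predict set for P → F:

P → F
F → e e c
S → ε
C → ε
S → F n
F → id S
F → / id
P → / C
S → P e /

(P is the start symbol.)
PREDICT(P → F) = (FIRST(RHS) \ {ε}) ∪ (FOLLOW(P) if ε ∈ FIRST(RHS), i.e. RHS ⇒* ε)
FIRST(F) = { '/', 'e', 'id' }
FIRST(F) = { '/', 'e', 'id' }
ε ∉ FIRST(F), so FOLLOW(P) is not added.
PREDICT(P → F) = { '/', 'e', 'id' }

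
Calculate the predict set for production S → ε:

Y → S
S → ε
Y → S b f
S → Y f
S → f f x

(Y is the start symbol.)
{ $, 'b', 'f' }

PREDICT(S → ε) = (FIRST(RHS) \ {ε}) ∪ (FOLLOW(S) if ε ∈ FIRST(RHS), i.e. RHS ⇒* ε)
The right-hand side is ε (FIRST(ε) = { ε }), so the predict set is FOLLOW(S) = { $, 'b', 'f' }
PREDICT(S → ε) = { $, 'b', 'f' }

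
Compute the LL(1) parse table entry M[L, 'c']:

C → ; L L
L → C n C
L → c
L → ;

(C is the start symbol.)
L → c

To find M[L, 'c'], we find productions for L where 'c' is in the predict set (PREDICT(N → α) = (FIRST(α) \ {ε}) ∪ (FOLLOW(N) if α ⇒* ε)).

Relevant sets:
  FIRST(C) = { ';' }

L → C n C: PREDICT = { ';' }
L → c: PREDICT = { 'c' }
  'c' is in predict set, so this production goes in M[L, 'c']
L → ;: PREDICT = { ';' }

M[L, 'c'] = L → c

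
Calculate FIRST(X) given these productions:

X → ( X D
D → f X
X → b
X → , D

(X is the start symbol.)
{ '(', ',', 'b' }

From X → ( X D:
  - '(' is a terminal: add '(' and stop
From X → b:
  - b is a terminal: add 'b' and stop
From X → , D:
  - ',' is a terminal: add ',' and stop

Collecting: FIRST(X) = { '(', ',', 'b' }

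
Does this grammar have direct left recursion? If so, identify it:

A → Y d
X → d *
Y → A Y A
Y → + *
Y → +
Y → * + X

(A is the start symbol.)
Direct left recursion occurs when N → N α for some non-terminal N (the right-hand side begins with the left-hand side itself).

A → Y d: starts with Y
X → d *: starts with d
Y → A Y A: starts with A
Y → + *: starts with '+'
Y → +: starts with '+'
Y → * + X: starts with '*'

No direct left recursion found.

Answer: No direct left recursion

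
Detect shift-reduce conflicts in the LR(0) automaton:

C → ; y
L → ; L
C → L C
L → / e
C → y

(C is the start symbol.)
No shift-reduce conflicts

Augment with C' → C and build the canonical LR(0) collection (I0 = CLOSURE({[C' → . C]}), then GOTO on every symbol after a dot until no new states appear). It has 11 states:
  I0: { [C → . ; y], [C → . L C], [C → . y], [C' → . C], [L → . / e], [L → . ; L] }  — shift
  I1: { [L → / . e] }  — shift
  I2: { [C → ; . y], [L → . / e], [L → . ; L], [L → ; . L] }  — shift
  I3: { [C' → C .] }  — accept
  I4: { [C → . ; y], [C → . L C], [C → . y], [C → L . C], [L → . / e], [L → . ; L] }  — shift
  I5: { [C → y .] }  — reduce
  I6: { [C → L C .] }  — reduce
  I7: { [L → . / e], [L → . ; L], [L → ; . L] }  — shift
  I8: { [L → ; L .] }  — reduce
  I9: { [C → ; y .] }  — reduce
  I10: { [L → / e .] }  — reduce

No state contains both a complete item and a shift item.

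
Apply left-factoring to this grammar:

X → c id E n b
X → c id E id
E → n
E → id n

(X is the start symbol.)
Left-factoring transforms A → αβ₁ | αβ₂ into A → αA' and A' → β₁ | β₂
(α is the longest common prefix among the alternatives). Repeat until
no nonterminal has two alternatives with a common prefix.

Round 1: X has alternatives sharing prefix 'c id E'. Introduce X': X → c id E X'
  Add: X' → n b
  Add: X' → id

No remaining common prefixes — done.

Resulting grammar:
X → c id E X'
X' → n b
X' → id
E → n
E → id n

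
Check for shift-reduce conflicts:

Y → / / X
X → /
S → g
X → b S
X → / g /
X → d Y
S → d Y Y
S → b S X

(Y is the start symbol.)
Augment with Y' → Y and build the canonical LR(0) collection (I0 = CLOSURE({[Y' → . Y]}), then GOTO on every symbol after a dot until no new states appear). It has 19 states:
  I0: { [Y → . / / X], [Y' → . Y] }  — shift
  I1: { [Y → / . / X] }  — shift
  I2: { [Y' → Y .] }  — accept
  I3: { [X → . / g /], [X → . /], [X → . b S], [X → . d Y], [Y → / / . X] }  — shift
  I4: { [X → / . g /], [X → / .] }  — shift, reduce
  I5: { [Y → / / X .] }  — reduce
  I6: { [S → . b S X], [S → . d Y Y], [S → . g], [X → b . S] }  — shift
  I7: { [X → d . Y], [Y → . / / X] }  — shift
  I8: { [X → d Y .] }  — reduce
  I9: { [X → b S .] }  — reduce
  I10: { [S → . b S X], [S → . d Y Y], [S → . g], [S → b . S X] }  — shift
  I11: { [S → d . Y Y], [Y → . / / X] }  — shift
  I12: { [S → g .] }  — reduce
  I13: { [S → d Y . Y], [Y → . / / X] }  — shift
  I14: { [S → d Y Y .] }  — reduce
  I15: { [S → b S . X], [X → . / g /], [X → . /], [X → . b S], [X → . d Y] }  — shift
  I16: { [S → b S X .] }  — reduce
  I17: { [X → / g . /] }  — shift
  I18: { [X → / g / .] }  — reduce

I4 contains reduce item [X → / .] and shift item [X → / . g /] — shift-reduce conflict.

Answer: Yes — I4: [X → / .] vs [X → / . g /]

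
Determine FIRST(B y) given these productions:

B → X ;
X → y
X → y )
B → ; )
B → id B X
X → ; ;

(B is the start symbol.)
{ ';', 'id', 'y' }

FIRST sets of the non-terminals involved (from the grammar, by fixed-point iteration):
  FIRST(B) = { ';', 'id', 'y' }

To compute FIRST(B y), process the symbols left to right:
Symbol B is a non-terminal. Add FIRST(B) \ {ε} = { ';', 'id', 'y' }
B is not nullable (ε ∉ FIRST(B)), so stop here.
FIRST(B y) = { ';', 'id', 'y' }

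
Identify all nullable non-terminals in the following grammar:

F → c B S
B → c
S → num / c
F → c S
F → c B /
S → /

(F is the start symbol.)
There are no ε-productions, so no non-terminal can derive ε.
No non-terminals are nullable.

Answer: None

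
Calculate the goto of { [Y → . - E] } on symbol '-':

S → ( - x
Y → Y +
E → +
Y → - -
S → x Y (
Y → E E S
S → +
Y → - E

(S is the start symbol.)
{ [E → . +], [Y → - . E] }

GOTO(I, '-') = CLOSURE({ [A → αX.β] : [A → α.Xβ] ∈ I, X = '-' })

Items with dot before '-', with the dot advanced:
  [Y → . - E] → [Y → - . E]
Closure of the advanced items:
  [Y → - . E] has the dot before E: add [E → . +]

GOTO = { [E → . +], [Y → - . E] }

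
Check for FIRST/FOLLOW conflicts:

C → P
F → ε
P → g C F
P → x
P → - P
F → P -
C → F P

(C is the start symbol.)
Nullable non-terminals: F.
FIRST sets used below: FIRST(P) = { '-', 'g', 'x' }

F: nullable alternative(s) F → ε; FOLLOW(F) = { $, '-', 'g', 'x' }
  F → ε: FIRST \ {ε} = { } — this is the only nullable alternative, skip
  F → P -: FIRST \ {ε} = { '-', 'g', 'x' } — overlaps FOLLOW(F) on { '-', 'g', 'x' }: CONFLICT

C, P have no nullable alternative, so no FIRST/FOLLOW check is needed there.

So the grammar has 1 FIRST/FOLLOW conflict (marked CONFLICT above).

Answer: Yes. F → P '-' with FOLLOW(F) on { '-', 'g', 'x' }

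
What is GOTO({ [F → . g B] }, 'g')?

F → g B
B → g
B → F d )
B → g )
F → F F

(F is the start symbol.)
{ [B → . F d )], [B → . g )], [B → . g], [F → . F F], [F → . g B], [F → g . B] }

GOTO(I, 'g') = CLOSURE({ [A → αX.β] : [A → α.Xβ] ∈ I, X = 'g' })

Items with dot before 'g', with the dot advanced:
  [F → . g B] → [F → g . B]
Closure of the advanced items:
  [F → g . B] has the dot before B: add [B → . g], [B → . F d )], [B → . g )]
  [B → . F d )] has the dot before F: add [F → . g B], [F → . F F]

GOTO = { [B → . F d )], [B → . g )], [B → . g], [F → . F F], [F → . g B], [F → g . B] }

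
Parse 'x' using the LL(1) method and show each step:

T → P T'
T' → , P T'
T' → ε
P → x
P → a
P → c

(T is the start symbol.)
LL(1) parsing maintains a stack (initially the start symbol over $) and the input. At each step: if the stack top is a terminal, match it against the current input token; if it is a non-terminal N, replace it with the RHS of M[N, lookahead] (the unique production whose predict set contains the lookahead).

Stack is shown with the top on the left.

Stack   Input  Action
---------------------
T $     x $    output T → P T'
P T' $  x $    output P → x
x T' $  x $    match 'x'
T' $    $      output T' → ε
$       $      accept

The string is accepted.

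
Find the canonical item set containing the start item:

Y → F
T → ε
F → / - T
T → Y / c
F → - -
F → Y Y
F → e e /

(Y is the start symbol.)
First, augment the grammar with Y' → Y
I₀ = CLOSURE({ [Y' → . Y] }):
  [Y' → . Y] has the dot before Y: add [Y → . F]
  [Y → . F] has the dot before F: add [F → . / - T], [F → . - -], [F → . Y Y], [F → . e e /]
No further items can be added.

I₀ = { [F → . - -], [F → . / - T], [F → . Y Y], [F → . e e /], [Y → . F], [Y' → . Y] }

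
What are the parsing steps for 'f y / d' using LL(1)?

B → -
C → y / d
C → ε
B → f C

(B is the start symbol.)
Stack is shown with the top on the left.

Stack    Input      Action
--------------------------
B $      f y / d $  output B → f C
f C $    f y / d $  match 'f'
C $      y / d $    output C → y / d
y / d $  y / d $    match 'y'
/ d $    / d $      match '/'
d $      d $        match 'd'
$        $          accept

The string is accepted.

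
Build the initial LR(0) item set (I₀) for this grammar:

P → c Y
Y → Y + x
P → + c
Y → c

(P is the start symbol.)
First, augment the grammar with P' → P
I₀ = CLOSURE({ [P' → . P] }):
  [P' → . P] has the dot before P: add [P → . c Y], [P → . + c]
No further items can be added.

I₀ = { [P → . + c], [P → . c Y], [P' → . P] }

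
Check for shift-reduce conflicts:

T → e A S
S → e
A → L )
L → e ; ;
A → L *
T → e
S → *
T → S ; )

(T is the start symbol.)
A shift-reduce conflict occurs when an LR(0) state has both:
  - a complete (reduce) item [A → α .] (dot at the end), and
  - a shift item [B → β . c γ] (dot before a terminal).

Augment with T' → T and build the canonical LR(0) collection (I0 = CLOSURE({[T' → . T]}), then GOTO on every symbol after a dot until no new states appear). It has 16 states:
  I0: { [S → . *], [S → . e], [T → . S ; )], [T → . e A S], [T → . e], [T' → . T] }  — shift
  I1: { [S → * .] }  — reduce
  I2: { [T → S . ; )] }  — shift
  I3: { [T' → T .] }  — accept
  I4: { [A → . L )], [A → . L *], [L → . e ; ;], [S → e .], [T → e . A S], [T → e .] }  — shift, 2 reduces
  I5: { [S → . *], [S → . e], [T → e A . S] }  — shift
  I6: { [A → L . )], [A → L . *] }  — shift
  I7: { [L → e . ; ;] }  — shift
  I8: { [L → e ; . ;] }  — shift
  I9: { [L → e ; ; .] }  — reduce
  I10: { [A → L ) .] }  — reduce
  I11: { [A → L * .] }  — reduce
  I12: { [T → e A S .] }  — reduce
  I13: { [S → e .] }  — reduce
  I14: { [T → S ; . )] }  — shift
  I15: { [T → S ; ) .] }  — reduce

I4 contains reduce items [S → e .], [T → e .] and shift item [L → . e ; ;] — shift-reduce conflict.

Answer: Yes — I4: [S → e .] vs [L → . e ; ;]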